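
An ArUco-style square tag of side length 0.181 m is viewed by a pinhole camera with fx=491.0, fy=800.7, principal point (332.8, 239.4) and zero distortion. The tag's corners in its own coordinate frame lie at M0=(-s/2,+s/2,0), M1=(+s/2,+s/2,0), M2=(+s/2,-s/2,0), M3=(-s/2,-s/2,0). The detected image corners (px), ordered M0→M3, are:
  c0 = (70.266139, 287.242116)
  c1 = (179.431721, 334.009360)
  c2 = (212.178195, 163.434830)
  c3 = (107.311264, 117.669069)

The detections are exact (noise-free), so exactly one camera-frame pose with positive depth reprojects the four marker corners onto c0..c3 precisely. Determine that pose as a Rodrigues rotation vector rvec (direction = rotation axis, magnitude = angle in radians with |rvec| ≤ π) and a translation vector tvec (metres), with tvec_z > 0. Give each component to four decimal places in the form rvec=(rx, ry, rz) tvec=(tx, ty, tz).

rvec=(-0.1700, -0.0432, 0.2584) tvec=(-0.3132, -0.0156, 0.8091)

Intrinsics K: fx=491.0, fy=800.7, cx=332.8, cy=239.4
Marker side s = 0.181 m; corners in marker frame (Z=0):
  M0 = (-0.0905, +0.0905, 0)
  M1 = (+0.0905, +0.0905, 0)
  M2 = (+0.0905, -0.0905, 0)
  M3 = (-0.0905, -0.0905, 0)
Detected image corners:
  c0 = (70.266139, 287.242116) px
  c1 = (179.431721, 334.009360) px
  c2 = (212.178195, 163.434830) px
  c3 = (107.311264, 117.669069) px
Planar DLT: solve 8×8 A·h = b for H (H[2,2]=1):
  H  [+594.65906 -223.15959 +142.75791]
  H  [+261.33091 +891.45800 +223.99865]
  H  [+0.02557 -0.21359 +1.00000]
B = K⁻¹H; ‖b₁‖=1.235869, ‖b₂‖=1.235869; λ = 2/(‖b₁‖+‖b₂‖) = 0.809147, sign → tz>0 ⇒ λ=+0.809147
r₁ = λ·B[:,0] = (+0.96595,+0.25790,+0.02069); r₂ = λ·B[:,1] = (-0.25062,+0.95253,-0.17282)
r₃ = r₁×r₂ = (-0.06428,+0.16175,+0.98474); SVD([r₁ r₂ r₃]) → R = UVᵀ:
  R  [+0.96595 -0.25062 -0.06428]
  R  [+0.25790 +0.95253 +0.16175]
  R  [+0.02069 -0.17282 +0.98474]
t = (-0.31318, -0.01556, +0.80915) m
tr R = 2.903220; θ = arccos((tr R − 1)/2) = 0.312363 rad = 17.897°
axis k = ((R−Rᵀ)₃₂, (R−Rᵀ)₁₃, (R−Rᵀ)₂₁) / (2 sinθ) = (-0.544364, -0.138248, +0.827379)
rvec = θ·k = (-0.170039, -0.043183, +0.258442)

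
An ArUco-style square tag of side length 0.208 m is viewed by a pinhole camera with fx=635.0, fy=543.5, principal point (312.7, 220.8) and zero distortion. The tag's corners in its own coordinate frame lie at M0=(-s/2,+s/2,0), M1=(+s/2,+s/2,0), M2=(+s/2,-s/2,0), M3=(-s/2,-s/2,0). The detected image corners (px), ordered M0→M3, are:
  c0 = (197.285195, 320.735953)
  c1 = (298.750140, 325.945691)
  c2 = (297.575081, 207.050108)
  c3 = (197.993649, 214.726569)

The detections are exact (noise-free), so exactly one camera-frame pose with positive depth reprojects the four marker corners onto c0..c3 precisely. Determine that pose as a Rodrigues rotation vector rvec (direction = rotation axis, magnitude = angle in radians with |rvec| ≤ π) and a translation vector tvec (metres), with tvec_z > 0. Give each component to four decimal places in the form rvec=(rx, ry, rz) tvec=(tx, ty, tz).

rvec=(-0.0842, 0.5955, -0.0371) tvec=(-0.1079, 0.0854, 1.0122)

Intrinsics K: fx=635.0, fy=543.5, cx=312.7, cy=220.8
Marker side s = 0.208 m; corners in marker frame (Z=0):
  M0 = (-0.1040, +0.1040, 0)
  M1 = (+0.1040, +0.1040, 0)
  M2 = (+0.1040, -0.1040, 0)
  M3 = (-0.1040, -0.1040, 0)
Detected image corners:
  c0 = (197.285195, 320.735953) px
  c1 = (298.750140, 325.945691) px
  c2 = (297.575081, 207.050108) px
  c3 = (197.993649, 214.726569) px
Planar DLT: solve 8×8 A·h = b for H (H[2,2]=1):
  H  [+346.42644 -21.15217 +245.01505]
  H  [-153.63595 +515.13884 +266.63071]
  H  [-0.55190 -0.08880 +1.00000]
B = K⁻¹H; ‖b₁‖=0.987948, ‖b₂‖=0.987948; λ = 2/(‖b₁‖+‖b₂‖) = 1.012199, sign → tz>0 ⇒ λ=+1.012199
r₁ = λ·B[:,0] = (+0.82730,-0.05918,-0.55863); r₂ = λ·B[:,1] = (+0.01055,+0.99590,-0.08988)
r₃ = r₁×r₂ = (+0.56166,+0.06847,+0.82453); SVD([r₁ r₂ r₃]) → R = UVᵀ:
  R  [+0.82730 +0.01055 +0.56166]
  R  [-0.05918 +0.99590 +0.06847]
  R  [-0.55863 -0.08988 +0.82453]
t = (-0.10789, +0.08535, +1.01220) m
tr R = 2.647729; θ = arccos((tr R − 1)/2) = 0.602600 rad = 34.526°
axis k = ((R−Rᵀ)₃₂, (R−Rᵀ)₁₃, (R−Rᵀ)₂₁) / (2 sinθ) = (-0.139695, +0.988282, -0.061510)
rvec = θ·k = (-0.084181, +0.595539, -0.037066)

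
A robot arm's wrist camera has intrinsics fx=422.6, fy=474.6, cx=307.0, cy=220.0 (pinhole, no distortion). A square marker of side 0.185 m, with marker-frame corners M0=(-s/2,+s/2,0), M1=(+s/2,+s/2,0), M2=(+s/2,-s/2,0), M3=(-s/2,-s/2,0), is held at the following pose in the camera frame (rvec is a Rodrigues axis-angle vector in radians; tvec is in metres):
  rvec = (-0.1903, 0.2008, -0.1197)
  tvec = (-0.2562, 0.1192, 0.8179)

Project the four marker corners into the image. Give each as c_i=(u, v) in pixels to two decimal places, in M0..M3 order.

Intrinsics K: fx=422.6, fy=474.6, cx=307.0, cy=220.0
Marker side s = 0.185 m; corners in marker frame (Z=0):
  M0 = (-0.0925, +0.0925, 0)
  M1 = (+0.0925, +0.0925, 0)
  M2 = (+0.0925, -0.0925, 0)
  M3 = (-0.0925, -0.0925, 0)
rvec = (-0.1903, 0.2008, -0.1197), |rvec| = θ = 0.30143 rad = 17.271°
Rodrigues: sinθ=0.29689, 1−cosθ=0.04509; R = I + sinθ·[k]× + (1−cosθ)·[k]×²:
    [+0.97288 +0.09893 +0.20908]
    [-0.13686 +0.97492 +0.17550]
    [-0.18647 -0.19936 +0.96202]
t = (-0.2562, 0.1192, 0.8179) m
M0: Pc = R·M0+t = (-0.33704, +0.22204, +0.81671); u = 422.6·(-0.33704)/0.81671 + 307.0 = 132.6008, v = 474.6·(+0.22204)/0.81671 + 220.0 = 349.0301
M1: Pc = R·M1+t = (-0.15706, +0.19672, +0.78221); u = 422.6·(-0.15706)/0.78221 + 307.0 = 222.1478, v = 474.6·(+0.19672)/0.78221 + 220.0 = 339.3587
M2: Pc = R·M2+t = (-0.17536, +0.01636, +0.81909); u = 422.6·(-0.17536)/0.81909 + 307.0 = 216.5254, v = 474.6·(+0.01636)/0.81909 + 220.0 = 229.4797
M3: Pc = R·M3+t = (-0.35534, +0.04168, +0.85359); u = 422.6·(-0.35534)/0.85359 + 307.0 = 131.0747, v = 474.6·(+0.04168)/0.85359 + 220.0 = 243.1739

c0=(132.60, 349.03) c1=(222.15, 339.36) c2=(216.53, 229.48) c3=(131.07, 243.17)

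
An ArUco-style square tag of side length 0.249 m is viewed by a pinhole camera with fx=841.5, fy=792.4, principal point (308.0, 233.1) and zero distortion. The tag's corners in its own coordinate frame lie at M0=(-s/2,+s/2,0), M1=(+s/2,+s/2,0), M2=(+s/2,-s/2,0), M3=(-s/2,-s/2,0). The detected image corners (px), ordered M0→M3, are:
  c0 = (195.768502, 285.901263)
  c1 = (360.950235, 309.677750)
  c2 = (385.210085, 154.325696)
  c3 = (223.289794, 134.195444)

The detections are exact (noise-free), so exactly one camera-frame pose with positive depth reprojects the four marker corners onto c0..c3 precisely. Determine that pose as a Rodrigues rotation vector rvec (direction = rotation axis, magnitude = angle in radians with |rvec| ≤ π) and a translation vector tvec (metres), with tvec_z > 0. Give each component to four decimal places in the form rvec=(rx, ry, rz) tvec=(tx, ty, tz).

rvec=(-0.1252, 0.0948, 0.1486) tvec=(-0.0260, -0.0208, 1.2589)

Intrinsics K: fx=841.5, fy=792.4, cx=308.0, cy=233.1
Marker side s = 0.249 m; corners in marker frame (Z=0):
  M0 = (-0.1245, +0.1245, 0)
  M1 = (+0.1245, +0.1245, 0)
  M2 = (+0.1245, -0.1245, 0)
  M3 = (-0.1245, -0.1245, 0)
Detected image corners:
  c0 = (195.768502, 285.901263) px
  c1 = (360.950235, 309.677750) px
  c2 = (385.210085, 154.325696) px
  c3 = (223.289794, 134.195444) px
Planar DLT: solve 8×8 A·h = b for H (H[2,2]=1):
  H  [+632.84807 -131.15917 +290.61911]
  H  [+69.94175 +595.93469 +220.02332]
  H  [-0.08207 -0.09308 +1.00000]
B = K⁻¹H; ‖b₁‖=0.794374, ‖b₂‖=0.794374; λ = 2/(‖b₁‖+‖b₂‖) = 1.258853, sign → tz>0 ⇒ λ=+1.258853
r₁ = λ·B[:,0] = (+0.98453,+0.14151,-0.10331); r₂ = λ·B[:,1] = (-0.15332,+0.98120,-0.11717)
r₃ = r₁×r₂ = (+0.08479,+0.13120,+0.98772); SVD([r₁ r₂ r₃]) → R = UVᵀ:
  R  [+0.98453 -0.15332 +0.08479]
  R  [+0.14151 +0.98120 +0.13120]
  R  [-0.10331 -0.11717 +0.98772]
t = (-0.02600, -0.02077, +1.25885) m
tr R = 2.953460; θ = arccos((tr R − 1)/2) = 0.216153 rad = 12.385°
axis k = ((R−Rᵀ)₃₂, (R−Rᵀ)₁₃, (R−Rᵀ)₂₁) / (2 sinθ) = (-0.579024, +0.438530, +0.687330)
rvec = θ·k = (-0.125158, +0.094789, +0.148568)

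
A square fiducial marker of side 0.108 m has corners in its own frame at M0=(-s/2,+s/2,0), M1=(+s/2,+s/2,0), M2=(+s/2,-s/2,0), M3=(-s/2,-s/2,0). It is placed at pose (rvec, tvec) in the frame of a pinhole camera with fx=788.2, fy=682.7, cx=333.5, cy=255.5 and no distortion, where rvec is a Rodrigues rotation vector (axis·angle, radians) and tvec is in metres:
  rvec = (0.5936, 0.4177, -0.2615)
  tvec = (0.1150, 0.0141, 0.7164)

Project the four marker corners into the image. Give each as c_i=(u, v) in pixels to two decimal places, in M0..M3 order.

c0=(422.26, 312.19) c1=(533.12, 303.88) c2=(503.52, 219.12) c3=(386.56, 233.81)

Intrinsics K: fx=788.2, fy=682.7, cx=333.5, cy=255.5
Marker side s = 0.108 m; corners in marker frame (Z=0):
  M0 = (-0.0540, +0.0540, 0)
  M1 = (+0.0540, +0.0540, 0)
  M2 = (+0.0540, -0.0540, 0)
  M3 = (-0.0540, -0.0540, 0)
rvec = (0.5936, 0.4177, -0.2615), |rvec| = θ = 0.77150 rad = 44.204°
Rodrigues: sinθ=0.69721, 1−cosθ=0.28314; R = I + sinθ·[k]× + (1−cosθ)·[k]×²:
    [+0.88448 +0.35426 +0.30364]
    [-0.11837 +0.79986 -0.58840]
    [-0.45132 +0.48448 +0.74939]
t = (0.1150, 0.0141, 0.7164) m
M0: Pc = R·M0+t = (+0.08637, +0.06368, +0.76693); u = 788.2·(+0.08637)/0.76693 + 333.5 = 422.2635, v = 682.7·(+0.06368)/0.76693 + 255.5 = 312.1900
M1: Pc = R·M1+t = (+0.18189, +0.05090, +0.71819); u = 788.2·(+0.18189)/0.71819 + 333.5 = 533.1228, v = 682.7·(+0.05090)/0.71819 + 255.5 = 303.8848
M2: Pc = R·M2+t = (+0.14363, -0.03548, +0.66587); u = 788.2·(+0.14363)/0.66587 + 333.5 = 503.5195, v = 682.7·(-0.03548)/0.66587 + 255.5 = 219.1184
M3: Pc = R·M3+t = (+0.04811, -0.02270, +0.71461); u = 788.2·(+0.04811)/0.71461 + 333.5 = 386.5621, v = 682.7·(-0.02270)/0.71461 + 255.5 = 233.8135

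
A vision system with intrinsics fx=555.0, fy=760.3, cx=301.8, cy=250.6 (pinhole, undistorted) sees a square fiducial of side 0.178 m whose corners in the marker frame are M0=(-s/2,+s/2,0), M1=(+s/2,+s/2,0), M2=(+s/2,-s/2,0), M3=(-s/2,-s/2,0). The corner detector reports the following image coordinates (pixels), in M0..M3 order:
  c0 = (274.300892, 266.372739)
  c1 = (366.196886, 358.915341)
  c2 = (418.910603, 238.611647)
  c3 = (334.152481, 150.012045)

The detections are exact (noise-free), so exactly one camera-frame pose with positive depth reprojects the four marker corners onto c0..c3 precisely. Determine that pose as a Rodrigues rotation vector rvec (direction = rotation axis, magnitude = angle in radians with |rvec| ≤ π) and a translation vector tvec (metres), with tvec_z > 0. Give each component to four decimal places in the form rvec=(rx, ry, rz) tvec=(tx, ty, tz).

rvec=(-0.3075, -0.2029, 0.6145) tvec=(0.0766, 0.0015, 0.8864)

Intrinsics K: fx=555.0, fy=760.3, cx=301.8, cy=250.6
Marker side s = 0.178 m; corners in marker frame (Z=0):
  M0 = (-0.0890, +0.0890, 0)
  M1 = (+0.0890, +0.0890, 0)
  M2 = (+0.0890, -0.0890, 0)
  M3 = (-0.0890, -0.0890, 0)
Detected image corners:
  c0 = (274.300892, 266.372739) px
  c1 = (366.196886, 358.915341) px
  c2 = (418.910603, 238.611647) px
  c3 = (334.152481, 150.012045) px
Planar DLT: solve 8×8 A·h = b for H (H[2,2]=1):
  H  [+533.06824 -450.25276 +349.77883]
  H  [+535.75692 +567.21742 +251.88305]
  H  [+0.10774 -0.38534 +1.00000]
B = K⁻¹H; ‖b₁‖=1.128179, ‖b₂‖=1.128179; λ = 2/(‖b₁‖+‖b₂‖) = 0.886384, sign → tz>0 ⇒ λ=+0.886384
r₁ = λ·B[:,0] = (+0.79943,+0.59313,+0.09550); r₂ = λ·B[:,1] = (-0.53336,+0.77386,-0.34156)
r₃ = r₁×r₂ = (-0.27650,+0.22212,+0.93499); SVD([r₁ r₂ r₃]) → R = UVᵀ:
  R  [+0.79943 -0.53336 -0.27650]
  R  [+0.59313 +0.77386 +0.22212]
  R  [+0.09550 -0.34156 +0.93499]
t = (+0.07663, +0.00150, +0.88638) m
tr R = 2.508283; θ = arccos((tr R − 1)/2) = 0.716451 rad = 41.050°
axis k = ((R−Rᵀ)₃₂, (R−Rᵀ)₁₃, (R−Rᵀ)₂₁) / (2 sinθ) = (-0.429170, -0.283227, +0.857669)
rvec = θ·k = (-0.307479, -0.202918, +0.614477)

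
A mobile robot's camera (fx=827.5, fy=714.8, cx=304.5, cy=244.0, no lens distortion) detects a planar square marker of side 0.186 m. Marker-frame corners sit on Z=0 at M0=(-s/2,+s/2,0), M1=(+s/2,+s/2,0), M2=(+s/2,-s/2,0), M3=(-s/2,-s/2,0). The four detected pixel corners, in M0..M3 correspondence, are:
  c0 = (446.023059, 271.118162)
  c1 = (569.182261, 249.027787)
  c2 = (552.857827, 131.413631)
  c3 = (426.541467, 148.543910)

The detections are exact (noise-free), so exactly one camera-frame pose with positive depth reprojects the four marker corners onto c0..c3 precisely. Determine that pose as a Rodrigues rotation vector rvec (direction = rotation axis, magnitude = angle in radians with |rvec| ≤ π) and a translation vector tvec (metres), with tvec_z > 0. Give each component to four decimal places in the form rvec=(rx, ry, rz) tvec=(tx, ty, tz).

Intrinsics K: fx=827.5, fy=714.8, cx=304.5, cy=244.0
Marker side s = 0.186 m; corners in marker frame (Z=0):
  M0 = (-0.0930, +0.0930, 0)
  M1 = (+0.0930, +0.0930, 0)
  M2 = (+0.0930, -0.0930, 0)
  M3 = (-0.0930, -0.0930, 0)
Detected image corners:
  c0 = (446.023059, 271.118162) px
  c1 = (569.182261, 249.027787) px
  c2 = (552.857827, 131.413631) px
  c3 = (426.541467, 148.543910) px
Planar DLT: solve 8×8 A·h = b for H (H[2,2]=1):
  H  [+789.57025 +146.83743 +500.12033]
  H  [-57.81622 +665.73859 +200.37683]
  H  [+0.23868 +0.10182 +1.00000]
B = K⁻¹H; ‖b₁‖=0.913162, ‖b₂‖=0.913162; λ = 2/(‖b₁‖+‖b₂‖) = 1.095096, sign → tz>0 ⇒ λ=+1.095096
r₁ = λ·B[:,0] = (+0.94872,-0.17780,+0.26138); r₂ = λ·B[:,1] = (+0.15329,+0.98187,+0.11150)
r₃ = r₁×r₂ = (-0.27646,-0.06572,+0.95878); SVD([r₁ r₂ r₃]) → R = UVᵀ:
  R  [+0.94872 +0.15329 -0.27646]
  R  [-0.17780 +0.98187 -0.06572]
  R  [+0.26138 +0.11150 +0.95878]
t = (+0.25888, -0.06683, +1.09510) m
tr R = 2.889366; θ = arccos((tr R − 1)/2) = 0.334170 rad = 19.147°
axis k = ((R−Rᵀ)₃₂, (R−Rᵀ)₁₃, (R−Rᵀ)₂₁) / (2 sinθ) = (+0.270168, -0.819912, -0.504731)
rvec = θ·k = (+0.090282, -0.273990, -0.168666)

rvec=(0.0903, -0.2740, -0.1687) tvec=(0.2589, -0.0668, 1.0951)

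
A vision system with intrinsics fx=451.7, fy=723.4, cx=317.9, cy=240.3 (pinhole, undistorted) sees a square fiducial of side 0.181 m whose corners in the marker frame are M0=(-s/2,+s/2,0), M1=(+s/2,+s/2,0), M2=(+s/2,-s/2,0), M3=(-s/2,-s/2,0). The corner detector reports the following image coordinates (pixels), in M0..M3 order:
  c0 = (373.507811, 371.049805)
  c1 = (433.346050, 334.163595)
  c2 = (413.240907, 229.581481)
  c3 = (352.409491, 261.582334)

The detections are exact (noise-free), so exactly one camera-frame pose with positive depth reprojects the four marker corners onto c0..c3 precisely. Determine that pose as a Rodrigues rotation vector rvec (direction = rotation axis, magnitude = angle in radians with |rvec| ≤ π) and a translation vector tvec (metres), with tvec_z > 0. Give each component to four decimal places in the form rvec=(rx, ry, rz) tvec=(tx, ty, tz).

Intrinsics K: fx=451.7, fy=723.4, cx=317.9, cy=240.3
Marker side s = 0.181 m; corners in marker frame (Z=0):
  M0 = (-0.0905, +0.0905, 0)
  M1 = (+0.0905, +0.0905, 0)
  M2 = (+0.0905, -0.0905, 0)
  M3 = (-0.0905, -0.0905, 0)
Detected image corners:
  c0 = (373.507811, 371.049805) px
  c1 = (433.346050, 334.163595) px
  c2 = (413.240907, 229.581481) px
  c3 = (352.409491, 261.582334) px
Planar DLT: solve 8×8 A·h = b for H (H[2,2]=1):
  H  [+433.03505 +115.47033 +393.82247]
  H  [-114.45245 +592.28966 +298.72014]
  H  [+0.25359 +0.00435 +1.00000]
B = K⁻¹H; ‖b₁‖=0.855459, ‖b₂‖=0.855459; λ = 2/(‖b₁‖+‖b₂‖) = 1.168963, sign → tz>0 ⇒ λ=+1.168963
r₁ = λ·B[:,0] = (+0.91203,-0.28342,+0.29644); r₂ = λ·B[:,1] = (+0.29525,+0.95541,+0.00509)
r₃ = r₁×r₂ = (-0.28467,+0.08288,+0.95504); SVD([r₁ r₂ r₃]) → R = UVᵀ:
  R  [+0.91203 +0.29525 -0.28467]
  R  [-0.28342 +0.95541 +0.08288]
  R  [+0.29644 +0.00509 +0.95504]
t = (+0.19648, +0.09440, +1.16896) m
tr R = 2.822473; θ = arccos((tr R − 1)/2) = 0.424520 rad = 24.323°
axis k = ((R−Rᵀ)₃₂, (R−Rᵀ)₁₃, (R−Rᵀ)₂₁) / (2 sinθ) = (-0.094435, -0.705428, -0.702463)
rvec = θ·k = (-0.040090, -0.299468, -0.298210)

rvec=(-0.0401, -0.2995, -0.2982) tvec=(0.1965, 0.0944, 1.1690)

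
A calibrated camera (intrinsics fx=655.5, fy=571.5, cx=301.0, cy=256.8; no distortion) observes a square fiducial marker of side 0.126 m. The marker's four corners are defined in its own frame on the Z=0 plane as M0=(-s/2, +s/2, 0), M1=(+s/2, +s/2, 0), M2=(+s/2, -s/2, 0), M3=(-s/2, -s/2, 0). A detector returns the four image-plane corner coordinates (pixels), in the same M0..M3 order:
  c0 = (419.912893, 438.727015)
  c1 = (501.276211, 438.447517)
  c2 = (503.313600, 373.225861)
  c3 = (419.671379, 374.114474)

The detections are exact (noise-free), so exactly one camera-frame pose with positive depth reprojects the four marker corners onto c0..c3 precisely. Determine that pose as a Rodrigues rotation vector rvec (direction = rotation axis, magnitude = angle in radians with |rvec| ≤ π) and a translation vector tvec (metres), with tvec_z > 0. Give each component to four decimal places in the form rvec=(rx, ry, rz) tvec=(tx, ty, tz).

rvec=(0.2254, 0.0703, -0.0357) tvec=(0.2478, 0.2663, 1.0162)

Intrinsics K: fx=655.5, fy=571.5, cx=301.0, cy=256.8
Marker side s = 0.126 m; corners in marker frame (Z=0):
  M0 = (-0.0630, +0.0630, 0)
  M1 = (+0.0630, +0.0630, 0)
  M2 = (+0.0630, -0.0630, 0)
  M3 = (-0.0630, -0.0630, 0)
Detected image corners:
  c0 = (419.912893, 438.727015) px
  c1 = (501.276211, 438.447517) px
  c2 = (503.313600, 373.225861) px
  c3 = (419.671379, 374.114474) px
Planar DLT: solve 8×8 A·h = b for H (H[2,2]=1):
  H  [+621.23251 +93.62250 +460.84892]
  H  [-34.04755 +603.91644 +406.57672]
  H  [-0.07250 +0.21843 +1.00000]
B = K⁻¹H; ‖b₁‖=0.984062, ‖b₂‖=0.984062; λ = 2/(‖b₁‖+‖b₂‖) = 1.016196, sign → tz>0 ⇒ λ=+1.016196
r₁ = λ·B[:,0] = (+0.99690,-0.02743,-0.07368); r₂ = λ·B[:,1] = (+0.04321,+0.97410,+0.22197)
r₃ = r₁×r₂ = (+0.06568,-0.22447,+0.97227); SVD([r₁ r₂ r₃]) → R = UVᵀ:
  R  [+0.99690 +0.04321 +0.06568]
  R  [-0.02743 +0.97410 -0.22447]
  R  [-0.07368 +0.22197 +0.97227]
t = (+0.24781, +0.26632, +1.01620) m
tr R = 2.943265; θ = arccos((tr R − 1)/2) = 0.238757 rad = 13.680°
axis k = ((R−Rᵀ)₃₂, (R−Rᵀ)₁₃, (R−Rᵀ)₂₁) / (2 sinθ) = (+0.943868, +0.294627, -0.149360)
rvec = θ·k = (+0.225355, +0.070344, -0.035661)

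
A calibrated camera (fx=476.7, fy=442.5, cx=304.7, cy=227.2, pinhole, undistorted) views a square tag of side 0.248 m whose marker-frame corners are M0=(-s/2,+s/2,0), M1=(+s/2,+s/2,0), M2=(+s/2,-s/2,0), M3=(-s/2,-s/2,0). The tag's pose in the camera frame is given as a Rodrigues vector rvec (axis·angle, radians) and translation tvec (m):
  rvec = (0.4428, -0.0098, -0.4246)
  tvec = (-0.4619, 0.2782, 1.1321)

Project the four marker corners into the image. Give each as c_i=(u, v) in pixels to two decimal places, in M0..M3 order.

c0=(94.74, 386.28) c1=(183.02, 351.58) c2=(127.46, 279.77) c3=(31.83, 319.10)

Intrinsics K: fx=476.7, fy=442.5, cx=304.7, cy=227.2
Marker side s = 0.248 m; corners in marker frame (Z=0):
  M0 = (-0.1240, +0.1240, 0)
  M1 = (+0.1240, +0.1240, 0)
  M2 = (+0.1240, -0.1240, 0)
  M3 = (-0.1240, -0.1240, 0)
rvec = (0.4428, -0.0098, -0.4246), |rvec| = θ = 0.61356 rad = 35.154°
Rodrigues: sinθ=0.57578, 1−cosθ=0.18240; R = I + sinθ·[k]× + (1−cosθ)·[k]×²:
    [+0.91260 +0.39635 -0.10029]
    [-0.40056 +0.81765 -0.41352]
    [-0.08190 +0.41755 +0.90495]
t = (-0.4619, 0.2782, 1.1321) m
M0: Pc = R·M0+t = (-0.52591, +0.42926, +1.19403); u = 476.7·(-0.52591)/1.19403 + 304.7 = 94.7360, v = 442.5·(+0.42926)/1.19403 + 227.2 = 386.2801
M1: Pc = R·M1+t = (-0.29959, +0.32992, +1.17372); u = 476.7·(-0.29959)/1.17372 + 304.7 = 183.0236, v = 442.5·(+0.32992)/1.17372 + 227.2 = 351.5816
M2: Pc = R·M2+t = (-0.39789, +0.12714, +1.07017); u = 476.7·(-0.39789)/1.07017 + 304.7 = 127.4645, v = 442.5·(+0.12714)/1.07017 + 227.2 = 279.7714
M3: Pc = R·M3+t = (-0.62421, +0.22648, +1.09048); u = 476.7·(-0.62421)/1.09048 + 304.7 = 31.8279, v = 442.5·(+0.22648)/1.09048 + 227.2 = 319.1024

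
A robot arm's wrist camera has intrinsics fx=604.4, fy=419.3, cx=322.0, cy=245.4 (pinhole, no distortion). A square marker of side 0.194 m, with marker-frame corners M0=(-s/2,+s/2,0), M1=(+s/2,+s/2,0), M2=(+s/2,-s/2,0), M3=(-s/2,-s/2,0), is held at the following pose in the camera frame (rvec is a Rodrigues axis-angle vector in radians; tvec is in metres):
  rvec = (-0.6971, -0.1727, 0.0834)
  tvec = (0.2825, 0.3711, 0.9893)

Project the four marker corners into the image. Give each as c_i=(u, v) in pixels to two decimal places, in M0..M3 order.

Intrinsics K: fx=604.4, fy=419.3, cx=322.0, cy=245.4
Marker side s = 0.194 m; corners in marker frame (Z=0):
  M0 = (-0.0970, +0.0970, 0)
  M1 = (+0.0970, +0.0970, 0)
  M2 = (+0.0970, -0.0970, 0)
  M3 = (-0.0970, -0.0970, 0)
rvec = (-0.6971, -0.1727, 0.0834), |rvec| = θ = 0.72300 rad = 41.425°
Rodrigues: sinθ=0.66164, 1−cosθ=0.25018; R = I + sinθ·[k]× + (1−cosθ)·[k]×²:
    [+0.98240 -0.01870 -0.18587]
    [+0.13394 +0.76410 +0.63104]
    [+0.13022 -0.64483 +0.75315]
t = (0.2825, 0.3711, 0.9893) m
M0: Pc = R·M0+t = (+0.18539, +0.43223, +0.91412); u = 604.4·(+0.18539)/0.91412 + 322.0 = 444.5787, v = 419.3·(+0.43223)/0.91412 + 245.4 = 443.6585
M1: Pc = R·M1+t = (+0.37598, +0.45821, +0.93938); u = 604.4·(+0.37598)/0.93938 + 322.0 = 563.9048, v = 419.3·(+0.45821)/0.93938 + 245.4 = 449.9251
M2: Pc = R·M2+t = (+0.37961, +0.30997, +1.06448); u = 604.4·(+0.37961)/1.06448 + 322.0 = 537.5366, v = 419.3·(+0.30997)/1.06448 + 245.4 = 367.4994
M3: Pc = R·M3+t = (+0.18902, +0.28399, +1.03922); u = 604.4·(+0.18902)/1.03922 + 322.0 = 431.9335, v = 419.3·(+0.28399)/1.03922 + 245.4 = 359.9835

c0=(444.58, 443.66) c1=(563.90, 449.93) c2=(537.54, 367.50) c3=(431.93, 359.98)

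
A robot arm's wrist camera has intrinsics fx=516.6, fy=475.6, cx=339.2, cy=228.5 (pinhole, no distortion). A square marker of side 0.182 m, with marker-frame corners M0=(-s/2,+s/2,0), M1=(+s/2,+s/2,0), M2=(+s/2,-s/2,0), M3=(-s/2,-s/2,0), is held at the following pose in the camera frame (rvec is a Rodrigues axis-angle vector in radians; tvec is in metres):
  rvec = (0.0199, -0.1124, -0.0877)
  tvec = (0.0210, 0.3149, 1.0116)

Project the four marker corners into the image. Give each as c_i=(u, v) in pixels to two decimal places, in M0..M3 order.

Intrinsics K: fx=516.6, fy=475.6, cx=339.2, cy=228.5
Marker side s = 0.182 m; corners in marker frame (Z=0):
  M0 = (-0.0910, +0.0910, 0)
  M1 = (+0.0910, +0.0910, 0)
  M2 = (+0.0910, -0.0910, 0)
  M3 = (-0.0910, -0.0910, 0)
rvec = (0.0199, -0.1124, -0.0877), |rvec| = θ = 0.14395 rad = 8.248°
Rodrigues: sinθ=0.14345, 1−cosθ=0.01034; R = I + sinθ·[k]× + (1−cosθ)·[k]×²:
    [+0.98986 +0.08628 -0.11288]
    [-0.08851 +0.99596 -0.01491]
    [+0.11114 +0.02475 +0.99350]
t = (0.0210, 0.3149, 1.0116) m
M0: Pc = R·M0+t = (-0.06123, +0.41359, +1.00374); u = 516.6·(-0.06123)/1.00374 + 339.2 = 307.6888, v = 475.6·(+0.41359)/1.00374 + 228.5 = 424.4695
M1: Pc = R·M1+t = (+0.11893, +0.39748, +1.02397); u = 516.6·(+0.11893)/1.02397 + 339.2 = 399.2004, v = 475.6·(+0.39748)/1.02397 + 228.5 = 413.1159
M2: Pc = R·M2+t = (+0.10323, +0.21621, +1.01946); u = 516.6·(+0.10323)/1.01946 + 339.2 = 391.5082, v = 475.6·(+0.21621)/1.01946 + 228.5 = 329.3677
M3: Pc = R·M3+t = (-0.07693, +0.23232, +0.99923); u = 516.6·(-0.07693)/0.99923 + 339.2 = 299.4283, v = 475.6·(+0.23232)/0.99923 + 228.5 = 339.0771

c0=(307.69, 424.47) c1=(399.20, 413.12) c2=(391.51, 329.37) c3=(299.43, 339.08)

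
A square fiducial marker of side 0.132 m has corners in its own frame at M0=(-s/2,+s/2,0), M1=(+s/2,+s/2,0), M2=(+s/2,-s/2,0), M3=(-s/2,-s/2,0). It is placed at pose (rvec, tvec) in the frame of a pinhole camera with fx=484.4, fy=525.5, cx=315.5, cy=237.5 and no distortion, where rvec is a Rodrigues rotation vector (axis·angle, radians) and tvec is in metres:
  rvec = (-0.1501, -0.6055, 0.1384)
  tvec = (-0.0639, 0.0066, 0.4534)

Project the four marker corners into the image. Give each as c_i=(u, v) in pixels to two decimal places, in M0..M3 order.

c0=(168.06, 315.18) c1=(299.46, 328.39) c2=(311.08, 188.67) c3=(188.98, 152.31)

Intrinsics K: fx=484.4, fy=525.5, cx=315.5, cy=237.5
Marker side s = 0.132 m; corners in marker frame (Z=0):
  M0 = (-0.0660, +0.0660, 0)
  M1 = (+0.0660, +0.0660, 0)
  M2 = (+0.0660, -0.0660, 0)
  M3 = (-0.0660, -0.0660, 0)
rvec = (-0.1501, -0.6055, 0.1384), |rvec| = θ = 0.63900 rad = 36.612°
Rodrigues: sinθ=0.59639, 1−cosθ=0.19730; R = I + sinθ·[k]× + (1−cosθ)·[k]×²:
    [+0.81358 -0.08525 -0.57517]
    [+0.17309 +0.97986 +0.09960]
    [+0.55509 -0.18059 +0.81195]
t = (-0.0639, 0.0066, 0.4534) m
M0: Pc = R·M0+t = (-0.12322, +0.05985, +0.40485); u = 484.4·(-0.12322)/0.40485 + 315.5 = 168.0627, v = 525.5·(+0.05985)/0.40485 + 237.5 = 315.1826
M1: Pc = R·M1+t = (-0.01583, +0.08269, +0.47812); u = 484.4·(-0.01583)/0.47812 + 315.5 = 299.4616, v = 525.5·(+0.08269)/0.47812 + 237.5 = 328.3897
M2: Pc = R·M2+t = (-0.00458, -0.04665, +0.50195); u = 484.4·(-0.00458)/0.50195 + 315.5 = 311.0833, v = 525.5·(-0.04665)/0.50195 + 237.5 = 188.6652
M3: Pc = R·M3+t = (-0.11197, -0.06949, +0.42868); u = 484.4·(-0.11197)/0.42868 + 315.5 = 188.9773, v = 525.5·(-0.06949)/0.42868 + 237.5 = 152.3103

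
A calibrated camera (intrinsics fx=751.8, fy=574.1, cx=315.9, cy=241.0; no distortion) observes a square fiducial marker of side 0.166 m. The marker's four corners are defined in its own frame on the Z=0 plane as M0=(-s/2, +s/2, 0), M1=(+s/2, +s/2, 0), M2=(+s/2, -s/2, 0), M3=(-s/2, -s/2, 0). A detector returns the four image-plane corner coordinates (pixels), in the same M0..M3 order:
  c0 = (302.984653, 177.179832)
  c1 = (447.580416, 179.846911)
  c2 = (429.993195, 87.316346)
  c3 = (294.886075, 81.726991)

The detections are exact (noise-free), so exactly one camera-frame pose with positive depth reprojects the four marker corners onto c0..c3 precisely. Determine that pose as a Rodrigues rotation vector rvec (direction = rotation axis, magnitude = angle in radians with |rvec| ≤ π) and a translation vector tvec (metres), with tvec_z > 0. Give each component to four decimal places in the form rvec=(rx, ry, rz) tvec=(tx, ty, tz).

Intrinsics K: fx=751.8, fy=574.1, cx=315.9, cy=241.0
Marker side s = 0.166 m; corners in marker frame (Z=0):
  M0 = (-0.0830, +0.0830, 0)
  M1 = (+0.0830, +0.0830, 0)
  M2 = (+0.0830, -0.0830, 0)
  M3 = (-0.0830, -0.0830, 0)
Detected image corners:
  c0 = (302.984653, 177.179832) px
  c1 = (447.580416, 179.846911) px
  c2 = (429.993195, 87.316346) px
  c3 = (294.886075, 81.726991) px
Planar DLT: solve 8×8 A·h = b for H (H[2,2]=1):
  H  [+917.47777 -79.88682 +369.82919]
  H  [+52.28389 +509.82138 +129.88472]
  H  [+0.20608 -0.42765 +1.00000]
B = K⁻¹H; ‖b₁‖=1.152368, ‖b₂‖=1.152368; λ = 2/(‖b₁‖+‖b₂‖) = 0.867778, sign → tz>0 ⇒ λ=+0.867778
r₁ = λ·B[:,0] = (+0.98387,+0.00396,+0.17883); r₂ = λ·B[:,1] = (+0.06372,+0.92640,-0.37110)
r₃ = r₁×r₂ = (-0.16714,+0.37651,+0.91121); SVD([r₁ r₂ r₃]) → R = UVᵀ:
  R  [+0.98387 +0.06372 -0.16714]
  R  [+0.00396 +0.92640 +0.37651]
  R  [+0.17883 -0.37110 +0.91121]
t = (+0.06225, -0.16796, +0.86778) m
tr R = 2.821484; θ = arccos((tr R − 1)/2) = 0.425719 rad = 24.392°
axis k = ((R−Rᵀ)₃₂, (R−Rᵀ)₁₃, (R−Rᵀ)₂₁) / (2 sinθ) = (-0.905159, -0.418869, -0.072358)
rvec = θ·k = (-0.385343, -0.178321, -0.030804)

rvec=(-0.3853, -0.1783, -0.0308) tvec=(0.0622, -0.1680, 0.8678)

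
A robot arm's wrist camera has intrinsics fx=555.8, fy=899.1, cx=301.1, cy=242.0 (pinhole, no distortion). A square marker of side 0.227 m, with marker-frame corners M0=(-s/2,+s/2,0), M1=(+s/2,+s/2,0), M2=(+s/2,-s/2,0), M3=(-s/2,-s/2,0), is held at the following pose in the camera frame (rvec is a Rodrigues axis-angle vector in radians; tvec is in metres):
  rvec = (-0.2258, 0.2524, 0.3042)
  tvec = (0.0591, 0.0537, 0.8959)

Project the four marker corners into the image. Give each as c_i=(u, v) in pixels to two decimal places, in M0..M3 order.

c0=(250.72, 369.91) c1=(384.98, 443.74) c2=(426.98, 220.03) c3=(295.73, 164.25)

Intrinsics K: fx=555.8, fy=899.1, cx=301.1, cy=242.0
Marker side s = 0.227 m; corners in marker frame (Z=0):
  M0 = (-0.1135, +0.1135, 0)
  M1 = (+0.1135, +0.1135, 0)
  M2 = (+0.1135, -0.1135, 0)
  M3 = (-0.1135, -0.1135, 0)
rvec = (-0.2258, 0.2524, 0.3042), |rvec| = θ = 0.45522 rad = 26.082°
Rodrigues: sinθ=0.43966, 1−cosθ=0.10184; R = I + sinθ·[k]× + (1−cosθ)·[k]×²:
    [+0.92322 -0.32181 +0.21002]
    [+0.26579 +0.92947 +0.25581]
    [-0.27753 -0.18035 +0.94364]
t = (0.0591, 0.0537, 0.8959) m
M0: Pc = R·M0+t = (-0.08221, +0.12903, +0.90693); u = 555.8·(-0.08221)/0.90693 + 301.1 = 250.7183, v = 899.1·(+0.12903)/0.90693 + 242.0 = 369.9131
M1: Pc = R·M1+t = (+0.12736, +0.18936, +0.84393); u = 555.8·(+0.12736)/0.84393 + 301.1 = 384.9773, v = 899.1·(+0.18936)/0.84393 + 242.0 = 443.7414
M2: Pc = R·M2+t = (+0.20041, -0.02163, +0.88487); u = 555.8·(+0.20041)/0.88487 + 301.1 = 426.9808, v = 899.1·(-0.02163)/0.88487 + 242.0 = 220.0252
M3: Pc = R·M3+t = (-0.00916, -0.08196, +0.94787); u = 555.8·(-0.00916)/0.94787 + 301.1 = 295.7289, v = 899.1·(-0.08196)/0.94787 + 242.0 = 164.2546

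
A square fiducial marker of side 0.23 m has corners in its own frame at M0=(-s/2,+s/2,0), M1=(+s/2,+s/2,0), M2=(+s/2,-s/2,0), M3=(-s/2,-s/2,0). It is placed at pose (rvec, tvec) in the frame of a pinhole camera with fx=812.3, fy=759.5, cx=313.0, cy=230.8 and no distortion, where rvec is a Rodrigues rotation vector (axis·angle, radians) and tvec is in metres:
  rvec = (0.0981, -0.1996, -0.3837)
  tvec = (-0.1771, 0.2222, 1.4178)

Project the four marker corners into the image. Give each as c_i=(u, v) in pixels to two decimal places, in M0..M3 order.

c0=(175.06, 430.83) c1=(295.62, 379.51) c2=(247.76, 269.38) c3=(123.15, 318.63)

Intrinsics K: fx=812.3, fy=759.5, cx=313.0, cy=230.8
Marker side s = 0.23 m; corners in marker frame (Z=0):
  M0 = (-0.1150, +0.1150, 0)
  M1 = (+0.1150, +0.1150, 0)
  M2 = (+0.1150, -0.1150, 0)
  M3 = (-0.1150, -0.1150, 0)
rvec = (0.0981, -0.1996, -0.3837), |rvec| = θ = 0.44350 rad = 25.410°
Rodrigues: sinθ=0.42910, 1−cosθ=0.09674; R = I + sinθ·[k]× + (1−cosθ)·[k]×²:
    [+0.90799 +0.36161 -0.21163]
    [-0.38088 +0.92285 -0.05725]
    [+0.17461 +0.13259 +0.97567]
t = (-0.1771, 0.2222, 1.4178) m
M0: Pc = R·M0+t = (-0.23993, +0.37213, +1.41297); u = 812.3·(-0.23993)/1.41297 + 313.0 = 175.0649, v = 759.5·(+0.37213)/1.41297 + 230.8 = 430.8271
M1: Pc = R·M1+t = (-0.03110, +0.28453, +1.45313); u = 812.3·(-0.03110)/1.45313 + 313.0 = 295.6176, v = 759.5·(+0.28453)/1.45313 + 230.8 = 379.5127
M2: Pc = R·M2+t = (-0.11427, +0.07227, +1.42263); u = 812.3·(-0.11427)/1.42263 + 313.0 = 247.7556, v = 759.5·(+0.07227)/1.42263 + 230.8 = 269.3834
M3: Pc = R·M3+t = (-0.32310, +0.15987, +1.38247); u = 812.3·(-0.32310)/1.38247 + 313.0 = 123.1534, v = 759.5·(+0.15987)/1.38247 + 230.8 = 318.6305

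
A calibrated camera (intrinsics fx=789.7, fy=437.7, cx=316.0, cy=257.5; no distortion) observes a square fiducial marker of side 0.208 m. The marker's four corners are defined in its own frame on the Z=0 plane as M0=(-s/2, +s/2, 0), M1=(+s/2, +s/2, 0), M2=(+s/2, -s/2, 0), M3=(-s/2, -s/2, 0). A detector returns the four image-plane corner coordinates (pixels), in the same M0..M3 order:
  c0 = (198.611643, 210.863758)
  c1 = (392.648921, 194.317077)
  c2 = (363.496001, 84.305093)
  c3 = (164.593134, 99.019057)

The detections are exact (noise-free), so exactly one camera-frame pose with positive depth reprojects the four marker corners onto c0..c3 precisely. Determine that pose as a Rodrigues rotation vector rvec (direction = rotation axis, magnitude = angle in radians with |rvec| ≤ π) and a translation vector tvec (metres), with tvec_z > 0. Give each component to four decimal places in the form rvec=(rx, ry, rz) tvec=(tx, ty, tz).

rvec=(0.0796, -0.0845, -0.1591) tvec=(-0.0366, -0.2072, 0.8256)

Intrinsics K: fx=789.7, fy=437.7, cx=316.0, cy=257.5
Marker side s = 0.208 m; corners in marker frame (Z=0):
  M0 = (-0.1040, +0.1040, 0)
  M1 = (+0.1040, +0.1040, 0)
  M2 = (+0.1040, -0.1040, 0)
  M3 = (-0.1040, -0.1040, 0)
Detected image corners:
  c0 = (198.611643, 210.863758) px
  c1 = (392.648921, 194.317077) px
  c2 = (363.496001, 84.305093) px
  c3 = (164.593134, 99.019057) px
Planar DLT: solve 8×8 A·h = b for H (H[2,2]=1):
  H  [+970.76730 +180.82582 +280.96926]
  H  [-61.35231 +548.55830 +147.64933]
  H  [+0.09408 +0.10394 +1.00000]
B = K⁻¹H; ‖b₁‖=1.211233, ‖b₂‖=1.211233; λ = 2/(‖b₁‖+‖b₂‖) = 0.825605, sign → tz>0 ⇒ λ=+0.825605
r₁ = λ·B[:,0] = (+0.98382,-0.16142,+0.07767); r₂ = λ·B[:,1] = (+0.15471,+0.98423,+0.08581)
r₃ = r₁×r₂ = (-0.09030,-0.07241,+0.99328); SVD([r₁ r₂ r₃]) → R = UVᵀ:
  R  [+0.98382 +0.15471 -0.09030]
  R  [-0.16142 +0.98423 -0.07241]
  R  [+0.07767 +0.08581 +0.99328]
t = (-0.03662, -0.20720, +0.82560) m
tr R = 2.961330; θ = arccos((tr R − 1)/2) = 0.196964 rad = 11.285°
axis k = ((R−Rᵀ)₃₂, (R−Rᵀ)₁₃, (R−Rᵀ)₂₁) / (2 sinθ) = (+0.404255, -0.429158, -0.807714)
rvec = θ·k = (+0.079624, -0.084529, -0.159091)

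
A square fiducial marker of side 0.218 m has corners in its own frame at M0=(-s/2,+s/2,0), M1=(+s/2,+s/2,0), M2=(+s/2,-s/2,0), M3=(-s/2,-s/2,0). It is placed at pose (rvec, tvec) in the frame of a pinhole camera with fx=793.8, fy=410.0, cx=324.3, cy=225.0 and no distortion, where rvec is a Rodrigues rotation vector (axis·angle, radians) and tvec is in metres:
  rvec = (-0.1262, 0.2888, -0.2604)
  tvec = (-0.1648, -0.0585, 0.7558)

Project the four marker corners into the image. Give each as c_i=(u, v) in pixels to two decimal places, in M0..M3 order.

c0=(75.95, 265.38) c1=(281.47, 234.50) c2=(228.79, 118.94) c3=(35.99, 156.79)

Intrinsics K: fx=793.8, fy=410.0, cx=324.3, cy=225.0
Marker side s = 0.218 m; corners in marker frame (Z=0):
  M0 = (-0.1090, +0.1090, 0)
  M1 = (+0.1090, +0.1090, 0)
  M2 = (+0.1090, -0.1090, 0)
  M3 = (-0.1090, -0.1090, 0)
rvec = (-0.1262, 0.2888, -0.2604), |rvec| = θ = 0.40883 rad = 23.424°
Rodrigues: sinθ=0.39753, 1−cosθ=0.08241; R = I + sinθ·[k]× + (1−cosθ)·[k]×²:
    [+0.92544 +0.23524 +0.29703]
    [-0.27118 +0.95871 +0.08563]
    [-0.26462 -0.15979 +0.95102]
t = (-0.1648, -0.0585, 0.7558) m
M0: Pc = R·M0+t = (-0.24003, +0.07556, +0.76723); u = 793.8·(-0.24003)/0.76723 + 324.3 = 75.9537, v = 410.0·(+0.07556)/0.76723 + 225.0 = 265.3777
M1: Pc = R·M1+t = (-0.03829, +0.01644, +0.70954); u = 793.8·(-0.03829)/0.70954 + 324.3 = 281.4670, v = 410.0·(+0.01644)/0.70954 + 225.0 = 234.5005
M2: Pc = R·M2+t = (-0.08957, -0.19256, +0.74437); u = 793.8·(-0.08957)/0.74437 + 324.3 = 228.7851, v = 410.0·(-0.19256)/0.74437 + 225.0 = 118.9394
M3: Pc = R·M3+t = (-0.29131, -0.13344, +0.80206); u = 793.8·(-0.29131)/0.80206 + 324.3 = 35.9868, v = 410.0·(-0.13344)/0.80206 + 225.0 = 156.7870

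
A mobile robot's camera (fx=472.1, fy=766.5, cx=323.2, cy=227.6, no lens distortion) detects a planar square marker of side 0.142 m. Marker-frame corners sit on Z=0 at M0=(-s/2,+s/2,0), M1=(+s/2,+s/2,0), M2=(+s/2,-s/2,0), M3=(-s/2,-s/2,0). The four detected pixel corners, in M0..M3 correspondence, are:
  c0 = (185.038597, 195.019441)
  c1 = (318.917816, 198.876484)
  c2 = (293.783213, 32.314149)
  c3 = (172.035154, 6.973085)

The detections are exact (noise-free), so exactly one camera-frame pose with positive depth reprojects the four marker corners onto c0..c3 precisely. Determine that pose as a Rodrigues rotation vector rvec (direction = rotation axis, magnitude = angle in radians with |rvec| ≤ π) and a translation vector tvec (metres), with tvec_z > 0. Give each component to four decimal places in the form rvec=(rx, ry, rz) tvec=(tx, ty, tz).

Intrinsics K: fx=472.1, fy=766.5, cx=323.2, cy=227.6
Marker side s = 0.142 m; corners in marker frame (Z=0):
  M0 = (-0.0710, +0.0710, 0)
  M1 = (+0.0710, +0.0710, 0)
  M2 = (+0.0710, -0.0710, 0)
  M3 = (-0.0710, -0.0710, 0)
Detected image corners:
  c0 = (185.038597, 195.019441) px
  c1 = (318.917816, 198.876484) px
  c2 = (293.783213, 32.314149) px
  c3 = (172.035154, 6.973085) px
Planar DLT: solve 8×8 A·h = b for H (H[2,2]=1):
  H  [+1120.61488 -58.23610 +246.07112]
  H  [+206.73080 +1156.43900 +103.70168]
  H  [+0.91964 -0.80561 +1.00000]
B = K⁻¹H; ‖b₁‖=1.971703, ‖b₂‖=1.971703; λ = 2/(‖b₁‖+‖b₂‖) = 0.507176, sign → tz>0 ⇒ λ=+0.507176
r₁ = λ·B[:,0] = (+0.88456,-0.00171,+0.46642); r₂ = λ·B[:,1] = (+0.21715,+0.88651,-0.40858)
r₃ = r₁×r₂ = (-0.41279,+0.46270,+0.78454); SVD([r₁ r₂ r₃]) → R = UVᵀ:
  R  [+0.88456 +0.21715 -0.41279]
  R  [-0.00171 +0.88651 +0.46270]
  R  [+0.46642 -0.40858 +0.78454]
t = (-0.08286, -0.08198, +0.50718) m
tr R = 2.555618; θ = arccos((tr R − 1)/2) = 0.679624 rad = 38.940°
axis k = ((R−Rᵀ)₃₂, (R−Rᵀ)₁₃, (R−Rᵀ)₂₁) / (2 sinθ) = (-0.693146, -0.699452, -0.174114)
rvec = θ·k = (-0.471079, -0.475364, -0.118332)

rvec=(-0.4711, -0.4754, -0.1183) tvec=(-0.0829, -0.0820, 0.5072)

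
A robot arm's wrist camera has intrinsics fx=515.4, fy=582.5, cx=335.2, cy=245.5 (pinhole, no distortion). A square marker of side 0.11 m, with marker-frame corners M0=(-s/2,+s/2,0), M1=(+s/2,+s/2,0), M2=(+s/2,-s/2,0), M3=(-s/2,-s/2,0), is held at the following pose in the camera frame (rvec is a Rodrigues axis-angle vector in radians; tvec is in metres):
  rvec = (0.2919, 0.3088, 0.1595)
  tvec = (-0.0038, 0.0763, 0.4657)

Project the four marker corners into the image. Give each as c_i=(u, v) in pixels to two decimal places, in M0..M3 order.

c0=(271.44, 382.90) c1=(381.40, 419.01) c2=(399.34, 292.78) c3=(280.22, 262.30)

Intrinsics K: fx=515.4, fy=582.5, cx=335.2, cy=245.5
Marker side s = 0.11 m; corners in marker frame (Z=0):
  M0 = (-0.0550, +0.0550, 0)
  M1 = (+0.0550, +0.0550, 0)
  M2 = (+0.0550, -0.0550, 0)
  M3 = (-0.0550, -0.0550, 0)
rvec = (0.2919, 0.3088, 0.1595), |rvec| = θ = 0.45388 rad = 26.005°
Rodrigues: sinθ=0.43845, 1−cosθ=0.10125; R = I + sinθ·[k]× + (1−cosθ)·[k]×²:
    [+0.94063 -0.10978 +0.32119]
    [+0.19838 +0.94562 -0.25777]
    [-0.27542 +0.30619 +0.91126]
t = (-0.0038, 0.0763, 0.4657) m
M0: Pc = R·M0+t = (-0.06157, +0.11740, +0.49769); u = 515.4·(-0.06157)/0.49769 + 335.2 = 271.4363, v = 582.5·(+0.11740)/0.49769 + 245.5 = 382.9040
M1: Pc = R·M1+t = (+0.04190, +0.13922, +0.46739); u = 515.4·(+0.04190)/0.46739 + 335.2 = 381.4003, v = 582.5·(+0.13922)/0.46739 + 245.5 = 419.0068
M2: Pc = R·M2+t = (+0.05397, +0.03520, +0.43371); u = 515.4·(+0.05397)/0.43371 + 335.2 = 399.3382, v = 582.5·(+0.03520)/0.43371 + 245.5 = 292.7781
M3: Pc = R·M3+t = (-0.04950, +0.01338, +0.46401); u = 515.4·(-0.04950)/0.46401 + 335.2 = 280.2210, v = 582.5·(+0.01338)/0.46401 + 245.5 = 262.2967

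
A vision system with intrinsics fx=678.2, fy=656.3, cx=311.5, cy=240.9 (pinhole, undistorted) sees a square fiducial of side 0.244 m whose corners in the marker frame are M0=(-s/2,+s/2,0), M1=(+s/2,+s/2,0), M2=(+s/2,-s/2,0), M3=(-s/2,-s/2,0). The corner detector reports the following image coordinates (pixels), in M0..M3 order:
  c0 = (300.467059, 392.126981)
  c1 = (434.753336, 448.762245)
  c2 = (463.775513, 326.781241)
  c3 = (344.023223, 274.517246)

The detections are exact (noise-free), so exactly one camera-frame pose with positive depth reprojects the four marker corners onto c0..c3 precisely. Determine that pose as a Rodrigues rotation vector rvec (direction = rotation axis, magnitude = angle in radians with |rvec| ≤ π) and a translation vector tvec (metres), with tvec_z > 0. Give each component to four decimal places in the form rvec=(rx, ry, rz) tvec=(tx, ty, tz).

rvec=(-0.5413, -0.1835, 0.3952) tvec=(0.1315, 0.2092, 1.1783)

Intrinsics K: fx=678.2, fy=656.3, cx=311.5, cy=240.9
Marker side s = 0.244 m; corners in marker frame (Z=0):
  M0 = (-0.1220, +0.1220, 0)
  M1 = (+0.1220, +0.1220, 0)
  M2 = (+0.1220, -0.1220, 0)
  M3 = (-0.1220, -0.1220, 0)
Detected image corners:
  c0 = (300.467059, 392.126981) px
  c1 = (434.753336, 448.762245) px
  c2 = (463.775513, 326.781241) px
  c3 = (344.023223, 274.517246) px
Planar DLT: solve 8×8 A·h = b for H (H[2,2]=1):
  H  [+540.63978 -323.21698 +387.19342]
  H  [+242.95479 +327.74653 +357.42456]
  H  [+0.05629 -0.45287 +1.00000]
B = K⁻¹H; ‖b₁‖=0.848683, ‖b₂‖=0.848683; λ = 2/(‖b₁‖+‖b₂‖) = 1.178296, sign → tz>0 ⇒ λ=+1.178296
r₁ = λ·B[:,0] = (+0.90884,+0.41185,+0.06633); r₂ = λ·B[:,1] = (-0.31646,+0.78429,-0.53361)
r₃ = r₁×r₂ = (-0.27179,+0.46397,+0.84313); SVD([r₁ r₂ r₃]) → R = UVᵀ:
  R  [+0.90884 -0.31646 -0.27179]
  R  [+0.41185 +0.78429 +0.46397]
  R  [+0.06633 -0.53361 +0.84313]
t = (+0.13151, +0.20920, +1.17830) m
tr R = 2.536251; θ = arccos((tr R − 1)/2) = 0.694888 rad = 39.814°
axis k = ((R−Rᵀ)₃₂, (R−Rᵀ)₁₃, (R−Rᵀ)₂₁) / (2 sinθ) = (-0.779000, -0.264027, +0.568726)
rvec = θ·k = (-0.541317, -0.183469, +0.395201)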